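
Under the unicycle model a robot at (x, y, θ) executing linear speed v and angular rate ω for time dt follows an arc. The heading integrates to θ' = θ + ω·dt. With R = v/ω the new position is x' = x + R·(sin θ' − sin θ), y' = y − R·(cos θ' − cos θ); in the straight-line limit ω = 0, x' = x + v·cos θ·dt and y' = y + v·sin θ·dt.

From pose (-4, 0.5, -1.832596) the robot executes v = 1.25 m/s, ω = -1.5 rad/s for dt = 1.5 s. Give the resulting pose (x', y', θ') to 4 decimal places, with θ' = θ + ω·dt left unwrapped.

(-5.4784, 0.2249, -4.0826)

θ' = -1.8326 + -1.5·1.5 = -4.0826
R = v/ω = 1.25/-1.5 = -0.8333
x' = -4 + -0.8333·(sin -4.0826 − sin -1.8326) = -5.4784
y' = 0.5 − -0.8333·(cos -4.0826 − cos -1.8326) = 0.2249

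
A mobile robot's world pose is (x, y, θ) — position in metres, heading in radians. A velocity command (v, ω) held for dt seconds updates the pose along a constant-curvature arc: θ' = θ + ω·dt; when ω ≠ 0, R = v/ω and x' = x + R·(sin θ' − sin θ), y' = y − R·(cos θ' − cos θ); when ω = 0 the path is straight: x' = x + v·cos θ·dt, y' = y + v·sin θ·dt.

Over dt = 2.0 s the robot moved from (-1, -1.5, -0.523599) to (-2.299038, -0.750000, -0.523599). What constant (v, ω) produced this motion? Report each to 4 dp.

v = -0.7500, ω = 0.0000

Δθ = -0.523599 − -0.523599 = 0.000000
ω = Δθ/dt = 0.000000/2.0 = 0.0000
ω = 0 → v = (Δx·cos θ + Δy·sin θ)/dt = -0.7500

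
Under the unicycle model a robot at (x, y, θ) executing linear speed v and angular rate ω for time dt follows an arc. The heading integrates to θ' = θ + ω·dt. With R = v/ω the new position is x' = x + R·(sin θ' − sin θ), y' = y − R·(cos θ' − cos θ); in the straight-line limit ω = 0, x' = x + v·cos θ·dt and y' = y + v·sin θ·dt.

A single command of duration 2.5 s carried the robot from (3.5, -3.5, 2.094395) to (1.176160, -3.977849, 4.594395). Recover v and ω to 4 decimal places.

v = 1.2500, ω = 1.0000

Δθ = 4.594395 − 2.094395 = 2.500000
ω = Δθ/dt = 2.500000/2.5 = 1.0000
R = Δx/(sin θ' − sin θ) = 1.2500
v = R·ω = 1.2500·1.0000 = 1.2500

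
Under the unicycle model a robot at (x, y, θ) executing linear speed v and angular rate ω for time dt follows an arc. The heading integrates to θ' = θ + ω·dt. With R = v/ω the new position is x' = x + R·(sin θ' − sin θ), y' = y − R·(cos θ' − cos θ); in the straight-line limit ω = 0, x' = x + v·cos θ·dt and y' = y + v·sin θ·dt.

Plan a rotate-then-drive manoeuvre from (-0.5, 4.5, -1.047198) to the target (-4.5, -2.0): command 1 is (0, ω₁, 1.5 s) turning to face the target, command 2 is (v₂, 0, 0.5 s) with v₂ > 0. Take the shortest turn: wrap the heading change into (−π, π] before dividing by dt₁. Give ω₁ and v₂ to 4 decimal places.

heading to target = atan2(-2−4.5, -4.5−-0.5) = -2.1225
Δθ = wrap(-2.1225 − -1.0472) = -1.0753; ω₁ = Δθ/dt₁ = -0.7168
distance = √((-4.5−-0.5)² + (-2−4.5)²) = 7.6322; v₂ = distance/dt₂ = 15.2643

ω₁ = -0.7168, v₂ = 15.2643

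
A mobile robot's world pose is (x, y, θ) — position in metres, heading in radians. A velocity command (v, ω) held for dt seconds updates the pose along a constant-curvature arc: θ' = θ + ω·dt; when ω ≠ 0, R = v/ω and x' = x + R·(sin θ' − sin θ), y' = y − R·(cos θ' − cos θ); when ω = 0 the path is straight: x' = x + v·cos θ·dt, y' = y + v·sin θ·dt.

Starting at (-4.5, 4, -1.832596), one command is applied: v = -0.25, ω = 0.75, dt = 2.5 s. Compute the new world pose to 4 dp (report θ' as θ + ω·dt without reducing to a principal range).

θ' = -1.8326 + 0.75·2.5 = 0.0424
R = v/ω = -0.25/0.75 = -0.3333
x' = -4.5 + -0.3333·(sin 0.0424 − sin -1.8326) = -4.8361
y' = 4 − -0.3333·(cos 0.0424 − cos -1.8326) = 4.4193

(-4.8361, 4.4193, 0.0424)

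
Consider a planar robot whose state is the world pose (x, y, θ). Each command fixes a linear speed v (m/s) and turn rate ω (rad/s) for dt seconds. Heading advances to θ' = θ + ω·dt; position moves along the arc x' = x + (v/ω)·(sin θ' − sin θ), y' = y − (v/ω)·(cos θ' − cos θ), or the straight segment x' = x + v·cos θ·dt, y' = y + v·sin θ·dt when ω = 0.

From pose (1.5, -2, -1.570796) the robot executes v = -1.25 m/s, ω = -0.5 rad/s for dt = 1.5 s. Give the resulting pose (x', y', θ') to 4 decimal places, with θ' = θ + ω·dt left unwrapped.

(2.1708, -0.2959, -2.3208)

θ' = -1.5708 + -0.5·1.5 = -2.3208
R = v/ω = -1.25/-0.5 = 2.5000
x' = 1.5 + 2.5000·(sin -2.3208 − sin -1.5708) = 2.1708
y' = -2 − 2.5000·(cos -2.3208 − cos -1.5708) = -0.2959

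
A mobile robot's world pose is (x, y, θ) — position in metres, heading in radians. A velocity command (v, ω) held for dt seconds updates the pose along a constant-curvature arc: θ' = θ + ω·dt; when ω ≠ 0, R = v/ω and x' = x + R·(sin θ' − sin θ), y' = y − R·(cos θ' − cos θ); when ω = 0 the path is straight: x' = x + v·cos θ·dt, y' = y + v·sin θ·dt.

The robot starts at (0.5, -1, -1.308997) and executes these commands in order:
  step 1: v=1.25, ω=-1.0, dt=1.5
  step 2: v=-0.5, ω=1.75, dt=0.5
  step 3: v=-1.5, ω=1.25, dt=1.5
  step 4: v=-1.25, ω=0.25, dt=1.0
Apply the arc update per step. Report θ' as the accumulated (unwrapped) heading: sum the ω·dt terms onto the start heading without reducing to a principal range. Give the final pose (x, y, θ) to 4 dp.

(-2.4205, -0.7945, 0.1910)

step 1: θ'=-2.8090 (R=-1.2500) → pose (-0.2993, -2.5050, -2.8090)
step 2: θ'=-1.9340 (R=-0.2857) → pose (-0.1255, -2.3365, -1.9340)
step 3: θ'=-0.0590 (R=-1.2000) → pose (-1.1765, -0.7122, -0.0590)
step 4: θ'=0.1910 (R=-5.0000) → pose (-2.4205, -0.7945, 0.1910)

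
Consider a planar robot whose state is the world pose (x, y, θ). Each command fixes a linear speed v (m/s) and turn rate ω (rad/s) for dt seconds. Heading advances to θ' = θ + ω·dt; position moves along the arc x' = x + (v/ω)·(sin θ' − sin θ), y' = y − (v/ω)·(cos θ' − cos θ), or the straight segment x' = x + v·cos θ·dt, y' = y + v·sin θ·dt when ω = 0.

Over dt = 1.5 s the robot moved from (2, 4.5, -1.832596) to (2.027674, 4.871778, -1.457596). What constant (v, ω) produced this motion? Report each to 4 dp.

Δθ = -1.457596 − -1.832596 = 0.375000
ω = Δθ/dt = 0.375000/1.5 = 0.2500
R = −Δy/(cos θ' − cos θ) = -1.0000
v = R·ω = -1.0000·0.2500 = -0.2500

v = -0.2500, ω = 0.2500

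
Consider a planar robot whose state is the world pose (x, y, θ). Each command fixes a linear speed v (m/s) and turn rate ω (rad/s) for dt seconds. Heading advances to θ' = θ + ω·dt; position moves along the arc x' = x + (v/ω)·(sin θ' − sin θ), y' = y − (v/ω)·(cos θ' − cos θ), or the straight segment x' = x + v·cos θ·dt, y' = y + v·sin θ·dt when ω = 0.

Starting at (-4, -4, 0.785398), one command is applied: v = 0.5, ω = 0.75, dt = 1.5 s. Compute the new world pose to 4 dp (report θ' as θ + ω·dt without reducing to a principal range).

(-3.8428, -3.3065, 1.9104)

θ' = 0.7854 + 0.75·1.5 = 1.9104
R = v/ω = 0.5/0.75 = 0.6667
x' = -4 + 0.6667·(sin 1.9104 − sin 0.7854) = -3.8428
y' = -4 − 0.6667·(cos 1.9104 − cos 0.7854) = -3.3065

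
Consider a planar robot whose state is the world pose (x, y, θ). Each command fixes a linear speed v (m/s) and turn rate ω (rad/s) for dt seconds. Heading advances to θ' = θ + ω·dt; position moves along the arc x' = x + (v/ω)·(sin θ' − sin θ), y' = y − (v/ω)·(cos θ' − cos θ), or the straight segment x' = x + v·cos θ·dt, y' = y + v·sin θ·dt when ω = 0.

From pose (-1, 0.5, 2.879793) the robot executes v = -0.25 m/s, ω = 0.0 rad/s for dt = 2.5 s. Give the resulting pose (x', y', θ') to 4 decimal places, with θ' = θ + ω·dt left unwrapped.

(-0.3963, 0.3382, 2.8798)

θ' = 2.8798 + 0.0·2.5 = 2.8798
ω = 0 → straight: x' = -1 + -0.25·cos(2.8798)·2.5 = -0.3963
y' = 0.5 + -0.25·sin(2.8798)·2.5 = 0.3382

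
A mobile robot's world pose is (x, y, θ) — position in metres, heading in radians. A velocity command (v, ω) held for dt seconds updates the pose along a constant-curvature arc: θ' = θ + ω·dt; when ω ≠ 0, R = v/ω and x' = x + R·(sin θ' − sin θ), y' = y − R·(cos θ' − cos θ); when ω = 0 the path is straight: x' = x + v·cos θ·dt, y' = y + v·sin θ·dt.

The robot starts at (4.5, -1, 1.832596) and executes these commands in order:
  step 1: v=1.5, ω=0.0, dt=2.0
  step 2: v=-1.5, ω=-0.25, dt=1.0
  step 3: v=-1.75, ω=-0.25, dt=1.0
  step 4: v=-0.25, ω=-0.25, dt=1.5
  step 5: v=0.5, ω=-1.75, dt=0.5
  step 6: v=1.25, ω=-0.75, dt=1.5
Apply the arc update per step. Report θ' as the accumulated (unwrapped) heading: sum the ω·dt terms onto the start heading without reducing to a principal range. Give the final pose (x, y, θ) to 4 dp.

(5.3634, -2.3586, -1.0424)

step 1: θ'=1.8326 (straight) → pose (3.7235, 1.8978, 1.8326)
step 2: θ'=1.5826 (R=6.0000) → pose (3.9276, 0.4157, 1.5826)
step 3: θ'=1.3326 (R=7.0000) → pose (3.7304, -1.3186, 1.3326)
step 4: θ'=0.9576 (R=1.0000) → pose (3.5765, -1.6582, 0.9576)
step 5: θ'=0.0826 (R=-0.2857) → pose (3.7865, -1.5378, 0.0826)
step 6: θ'=-1.0424 (R=-1.6667) → pose (5.3634, -2.3586, -1.0424)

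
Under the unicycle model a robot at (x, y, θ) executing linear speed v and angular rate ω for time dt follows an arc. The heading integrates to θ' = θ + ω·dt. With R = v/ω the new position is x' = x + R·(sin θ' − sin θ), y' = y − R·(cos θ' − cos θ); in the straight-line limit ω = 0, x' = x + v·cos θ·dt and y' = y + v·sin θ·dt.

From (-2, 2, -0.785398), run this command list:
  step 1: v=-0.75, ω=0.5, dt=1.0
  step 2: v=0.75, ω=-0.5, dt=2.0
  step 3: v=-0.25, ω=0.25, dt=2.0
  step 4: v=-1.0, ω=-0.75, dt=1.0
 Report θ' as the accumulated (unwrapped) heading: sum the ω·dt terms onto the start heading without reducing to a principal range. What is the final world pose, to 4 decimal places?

step 1: θ'=-0.2854 (R=-1.5000) → pose (-2.6384, 2.3787, -0.2854)
step 2: θ'=-1.2854 (R=-1.5000) → pose (-1.6213, 1.3616, -1.2854)
step 3: θ'=-0.7854 (R=-1.0000) → pose (-1.8738, 1.7872, -0.7854)
step 4: θ'=-1.5354 (R=1.3333) → pose (-2.2635, 2.6828, -1.5354)

(-2.2635, 2.6828, -1.5354)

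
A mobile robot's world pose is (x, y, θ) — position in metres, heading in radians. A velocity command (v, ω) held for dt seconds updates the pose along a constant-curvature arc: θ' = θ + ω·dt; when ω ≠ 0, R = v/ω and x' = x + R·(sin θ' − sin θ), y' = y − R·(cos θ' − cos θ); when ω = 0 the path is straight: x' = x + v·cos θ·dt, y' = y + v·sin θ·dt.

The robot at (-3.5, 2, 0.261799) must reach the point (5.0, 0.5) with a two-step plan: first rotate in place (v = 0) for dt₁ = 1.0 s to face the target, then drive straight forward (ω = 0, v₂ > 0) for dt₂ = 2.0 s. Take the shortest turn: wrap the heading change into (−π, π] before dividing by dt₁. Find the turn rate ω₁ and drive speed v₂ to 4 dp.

ω₁ = -0.4365, v₂ = 4.3157

heading to target = atan2(0.5−2, 5−-3.5) = -0.1747
Δθ = wrap(-0.1747 − 0.2618) = -0.4365; ω₁ = Δθ/dt₁ = -0.4365
distance = √((5−-3.5)² + (0.5−2)²) = 8.6313; v₂ = distance/dt₂ = 4.3157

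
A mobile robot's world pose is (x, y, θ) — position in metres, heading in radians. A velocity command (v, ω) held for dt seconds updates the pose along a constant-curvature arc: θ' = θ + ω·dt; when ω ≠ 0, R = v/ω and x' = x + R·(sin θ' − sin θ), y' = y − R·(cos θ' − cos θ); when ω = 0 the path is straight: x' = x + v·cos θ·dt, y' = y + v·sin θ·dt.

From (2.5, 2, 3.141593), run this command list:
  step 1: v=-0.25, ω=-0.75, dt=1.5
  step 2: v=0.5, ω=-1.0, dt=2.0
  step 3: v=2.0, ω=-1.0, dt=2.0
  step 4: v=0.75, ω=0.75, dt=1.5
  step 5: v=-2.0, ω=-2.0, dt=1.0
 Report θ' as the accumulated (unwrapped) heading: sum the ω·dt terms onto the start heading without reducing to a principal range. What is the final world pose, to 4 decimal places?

step 1: θ'=2.0166 (R=0.3333) → pose (2.8008, 1.8104, 2.0166)
step 2: θ'=0.0166 (R=-0.5000) → pose (3.2436, 2.5259, 0.0166)
step 3: θ'=-1.9834 (R=-2.0000) → pose (5.1089, -0.2758, -1.9834)
step 4: θ'=-0.8584 (R=1.0000) → pose (5.2682, -1.3305, -0.8584)
step 5: θ'=-2.8584 (R=1.0000) → pose (5.7456, 0.2834, -2.8584)

(5.7456, 0.2834, -2.8584)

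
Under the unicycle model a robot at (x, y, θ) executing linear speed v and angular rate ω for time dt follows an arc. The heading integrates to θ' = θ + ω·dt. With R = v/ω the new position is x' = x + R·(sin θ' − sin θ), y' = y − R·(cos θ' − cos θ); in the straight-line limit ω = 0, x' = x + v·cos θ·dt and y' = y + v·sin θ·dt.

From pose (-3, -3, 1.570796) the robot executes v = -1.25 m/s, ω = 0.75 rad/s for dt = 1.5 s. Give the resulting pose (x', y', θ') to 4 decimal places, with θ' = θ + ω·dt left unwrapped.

θ' = 1.5708 + 0.75·1.5 = 2.6958
R = v/ω = -1.25/0.75 = -1.6667
x' = -3 + -1.6667·(sin 2.6958 − sin 1.5708) = -2.0520
y' = -3 − -1.6667·(cos 2.6958 − cos 1.5708) = -4.5038

(-2.0520, -4.5038, 2.6958)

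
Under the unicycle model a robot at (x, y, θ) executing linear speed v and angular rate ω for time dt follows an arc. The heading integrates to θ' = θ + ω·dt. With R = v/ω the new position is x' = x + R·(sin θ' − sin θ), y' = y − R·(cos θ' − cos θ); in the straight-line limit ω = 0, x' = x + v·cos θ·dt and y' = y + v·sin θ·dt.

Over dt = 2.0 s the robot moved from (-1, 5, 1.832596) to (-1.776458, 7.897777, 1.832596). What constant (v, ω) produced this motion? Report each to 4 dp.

Δθ = 1.832596 − 1.832596 = 0.000000
ω = Δθ/dt = 0.000000/2.0 = 0.0000
ω = 0 → v = (Δx·cos θ + Δy·sin θ)/dt = 1.5000

v = 1.5000, ω = 0.0000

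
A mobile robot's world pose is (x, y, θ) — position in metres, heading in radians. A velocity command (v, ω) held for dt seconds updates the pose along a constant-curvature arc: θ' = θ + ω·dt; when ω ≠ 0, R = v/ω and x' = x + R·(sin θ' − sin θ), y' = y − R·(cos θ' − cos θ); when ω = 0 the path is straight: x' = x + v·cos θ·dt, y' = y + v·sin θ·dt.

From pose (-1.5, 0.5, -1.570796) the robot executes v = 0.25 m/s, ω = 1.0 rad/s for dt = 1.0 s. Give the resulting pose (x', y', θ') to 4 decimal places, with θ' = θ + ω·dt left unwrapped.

θ' = -1.5708 + 1.0·1.0 = -0.5708
R = v/ω = 0.25/1.0 = 0.2500
x' = -1.5 + 0.2500·(sin -0.5708 − sin -1.5708) = -1.3851
y' = 0.5 − 0.2500·(cos -0.5708 − cos -1.5708) = 0.2896

(-1.3851, 0.2896, -0.5708)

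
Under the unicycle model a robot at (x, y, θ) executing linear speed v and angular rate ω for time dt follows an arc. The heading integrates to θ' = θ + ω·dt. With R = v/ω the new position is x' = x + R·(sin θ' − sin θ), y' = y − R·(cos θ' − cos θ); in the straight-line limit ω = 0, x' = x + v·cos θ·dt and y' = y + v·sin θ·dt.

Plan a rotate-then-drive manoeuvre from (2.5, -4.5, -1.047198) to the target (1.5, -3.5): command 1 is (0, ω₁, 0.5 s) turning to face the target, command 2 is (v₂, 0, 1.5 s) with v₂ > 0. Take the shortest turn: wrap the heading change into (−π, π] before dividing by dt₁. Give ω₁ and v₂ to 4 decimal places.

heading to target = atan2(-3.5−-4.5, 1.5−2.5) = 2.3562
Δθ = wrap(2.3562 − -1.0472) = -2.8798; ω₁ = Δθ/dt₁ = -5.7596
distance = √((1.5−2.5)² + (-3.5−-4.5)²) = 1.4142; v₂ = distance/dt₂ = 0.9428

ω₁ = -5.7596, v₂ = 0.9428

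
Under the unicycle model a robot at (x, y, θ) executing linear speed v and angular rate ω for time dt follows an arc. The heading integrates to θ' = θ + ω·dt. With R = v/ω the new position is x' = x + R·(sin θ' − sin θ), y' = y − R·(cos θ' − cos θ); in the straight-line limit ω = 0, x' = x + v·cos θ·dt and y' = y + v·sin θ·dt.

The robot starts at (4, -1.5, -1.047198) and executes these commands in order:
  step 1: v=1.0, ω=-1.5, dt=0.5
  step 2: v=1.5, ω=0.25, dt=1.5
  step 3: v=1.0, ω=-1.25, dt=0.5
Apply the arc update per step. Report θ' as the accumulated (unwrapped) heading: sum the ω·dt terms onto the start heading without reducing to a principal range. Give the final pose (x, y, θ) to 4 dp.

(3.9050, -4.7034, -2.0472)

step 1: θ'=-1.7972 (R=-0.6667) → pose (4.0723, -1.9830, -1.7972)
step 2: θ'=-1.4222 (R=6.0000) → pose (3.9853, -4.2181, -1.4222)
step 3: θ'=-2.0472 (R=-0.8000) → pose (3.9050, -4.7034, -2.0472)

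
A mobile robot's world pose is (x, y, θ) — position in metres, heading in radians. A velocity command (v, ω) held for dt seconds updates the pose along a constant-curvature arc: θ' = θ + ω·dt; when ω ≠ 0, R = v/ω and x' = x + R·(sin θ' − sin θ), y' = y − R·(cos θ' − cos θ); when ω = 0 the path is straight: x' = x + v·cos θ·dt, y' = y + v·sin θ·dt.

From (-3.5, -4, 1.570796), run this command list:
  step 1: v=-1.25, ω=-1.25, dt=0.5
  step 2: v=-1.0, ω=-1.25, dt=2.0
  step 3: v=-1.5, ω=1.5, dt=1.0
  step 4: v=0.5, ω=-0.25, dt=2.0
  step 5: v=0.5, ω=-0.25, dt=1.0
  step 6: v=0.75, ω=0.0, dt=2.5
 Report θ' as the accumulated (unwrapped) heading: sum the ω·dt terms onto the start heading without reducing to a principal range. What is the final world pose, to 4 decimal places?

(-3.4505, -5.1086, -0.8042)

step 1: θ'=0.9458 (R=1.0000) → pose (-3.6890, -4.5851, 0.9458)
step 2: θ'=-1.5542 (R=0.8000) → pose (-5.1377, -4.1303, -1.5542)
step 3: θ'=-0.0542 (R=-1.0000) → pose (-6.0834, -3.1484, -0.0542)
step 4: θ'=-0.5542 (R=-2.0000) → pose (-5.1392, -3.4448, -0.5542)
step 5: θ'=-0.8042 (R=-2.0000) → pose (-4.7512, -3.7580, -0.8042)
step 6: θ'=-0.8042 (straight) → pose (-3.4505, -5.1086, -0.8042)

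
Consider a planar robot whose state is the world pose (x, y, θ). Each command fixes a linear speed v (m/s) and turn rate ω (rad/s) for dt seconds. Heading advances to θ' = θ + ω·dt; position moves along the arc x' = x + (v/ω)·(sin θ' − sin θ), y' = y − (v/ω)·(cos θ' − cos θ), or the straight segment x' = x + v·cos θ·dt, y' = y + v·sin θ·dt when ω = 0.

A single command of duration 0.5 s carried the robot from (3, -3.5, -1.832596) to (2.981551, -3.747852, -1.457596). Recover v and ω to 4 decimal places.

v = 0.5000, ω = 0.7500

Δθ = -1.457596 − -1.832596 = 0.375000
ω = Δθ/dt = 0.375000/0.5 = 0.7500
R = −Δy/(cos θ' − cos θ) = 0.6667
v = R·ω = 0.6667·0.7500 = 0.5000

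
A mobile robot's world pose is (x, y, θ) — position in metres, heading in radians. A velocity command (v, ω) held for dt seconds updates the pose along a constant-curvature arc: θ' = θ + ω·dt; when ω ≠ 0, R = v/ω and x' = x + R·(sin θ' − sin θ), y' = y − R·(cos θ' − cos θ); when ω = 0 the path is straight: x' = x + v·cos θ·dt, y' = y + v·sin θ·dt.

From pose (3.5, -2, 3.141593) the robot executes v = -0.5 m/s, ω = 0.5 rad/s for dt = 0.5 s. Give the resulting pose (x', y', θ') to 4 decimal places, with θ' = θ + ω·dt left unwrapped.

(3.7474, -1.9689, 3.3916)

θ' = 3.1416 + 0.5·0.5 = 3.3916
R = v/ω = -0.5/0.5 = -1.0000
x' = 3.5 + -1.0000·(sin 3.3916 − sin 3.1416) = 3.7474
y' = -2 − -1.0000·(cos 3.3916 − cos 3.1416) = -1.9689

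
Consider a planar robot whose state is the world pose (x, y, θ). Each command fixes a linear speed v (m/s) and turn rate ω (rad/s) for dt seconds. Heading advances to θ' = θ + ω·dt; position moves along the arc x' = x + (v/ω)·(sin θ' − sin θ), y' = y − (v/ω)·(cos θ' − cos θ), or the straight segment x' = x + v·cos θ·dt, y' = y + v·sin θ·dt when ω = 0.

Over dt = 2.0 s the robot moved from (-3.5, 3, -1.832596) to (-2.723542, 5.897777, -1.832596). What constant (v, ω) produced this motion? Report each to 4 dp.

Δθ = -1.832596 − -1.832596 = 0.000000
ω = Δθ/dt = 0.000000/2.0 = 0.0000
ω = 0 → v = (Δx·cos θ + Δy·sin θ)/dt = -1.5000

v = -1.5000, ω = 0.0000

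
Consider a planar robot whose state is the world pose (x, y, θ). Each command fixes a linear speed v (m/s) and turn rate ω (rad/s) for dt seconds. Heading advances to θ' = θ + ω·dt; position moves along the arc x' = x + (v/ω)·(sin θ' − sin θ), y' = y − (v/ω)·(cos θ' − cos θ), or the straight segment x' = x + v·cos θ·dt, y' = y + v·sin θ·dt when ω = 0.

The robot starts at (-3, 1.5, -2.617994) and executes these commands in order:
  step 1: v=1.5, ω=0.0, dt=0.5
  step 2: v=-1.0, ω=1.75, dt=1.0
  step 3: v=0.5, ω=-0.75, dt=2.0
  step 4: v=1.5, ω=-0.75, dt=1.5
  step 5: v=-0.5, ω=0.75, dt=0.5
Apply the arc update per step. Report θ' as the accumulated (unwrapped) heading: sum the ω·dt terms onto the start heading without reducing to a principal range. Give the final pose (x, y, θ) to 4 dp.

step 1: θ'=-2.6180 (straight) → pose (-3.6495, 1.1250, -2.6180)
step 2: θ'=-0.8680 (R=-0.5714) → pose (-3.4992, 1.9892, -0.8680)
step 3: θ'=-2.3680 (R=-0.6667) → pose (-3.5421, 1.0814, -2.3680)
step 4: θ'=-3.4930 (R=-2.0000) → pose (-5.6279, 0.6344, -3.4930)
step 5: θ'=-3.1180 (R=-0.6667) → pose (-5.3827, 0.5938, -3.1180)

(-5.3827, 0.5938, -3.1180)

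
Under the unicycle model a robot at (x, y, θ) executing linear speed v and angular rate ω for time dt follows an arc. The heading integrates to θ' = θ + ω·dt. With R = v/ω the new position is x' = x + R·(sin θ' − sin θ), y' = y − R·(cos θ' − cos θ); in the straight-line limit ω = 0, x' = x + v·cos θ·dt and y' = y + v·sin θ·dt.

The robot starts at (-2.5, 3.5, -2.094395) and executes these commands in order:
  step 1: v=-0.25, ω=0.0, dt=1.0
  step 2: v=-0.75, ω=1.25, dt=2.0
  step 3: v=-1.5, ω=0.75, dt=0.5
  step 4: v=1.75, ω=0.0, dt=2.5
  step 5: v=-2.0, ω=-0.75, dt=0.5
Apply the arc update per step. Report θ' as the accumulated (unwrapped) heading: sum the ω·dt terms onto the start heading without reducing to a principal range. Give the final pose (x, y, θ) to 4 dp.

step 1: θ'=-2.0944 (straight) → pose (-2.3750, 3.7165, -2.0944)
step 2: θ'=0.4056 (R=-0.6000) → pose (-3.1314, 4.5678, 0.4056)
step 3: θ'=0.7806 (R=-2.0000) → pose (-3.7496, 4.1511, 0.7806)
step 4: θ'=0.7806 (straight) → pose (-0.6412, 7.2298, 0.7806)
step 5: θ'=0.4056 (R=2.6667) → pose (-1.4656, 6.6741, 0.4056)

(-1.4656, 6.6741, 0.4056)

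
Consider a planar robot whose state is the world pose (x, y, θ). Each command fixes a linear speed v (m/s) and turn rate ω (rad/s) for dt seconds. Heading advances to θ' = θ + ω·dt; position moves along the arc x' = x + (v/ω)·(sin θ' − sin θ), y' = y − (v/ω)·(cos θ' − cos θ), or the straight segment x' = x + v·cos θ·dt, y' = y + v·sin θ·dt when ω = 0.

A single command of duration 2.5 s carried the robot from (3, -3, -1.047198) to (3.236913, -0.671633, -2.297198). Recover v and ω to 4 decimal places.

Δθ = -2.297198 − -1.047198 = -1.250000
ω = Δθ/dt = -1.250000/2.5 = -0.5000
R = −Δy/(cos θ' − cos θ) = 2.0000
v = R·ω = 2.0000·-0.5000 = -1.0000

v = -1.0000, ω = -0.5000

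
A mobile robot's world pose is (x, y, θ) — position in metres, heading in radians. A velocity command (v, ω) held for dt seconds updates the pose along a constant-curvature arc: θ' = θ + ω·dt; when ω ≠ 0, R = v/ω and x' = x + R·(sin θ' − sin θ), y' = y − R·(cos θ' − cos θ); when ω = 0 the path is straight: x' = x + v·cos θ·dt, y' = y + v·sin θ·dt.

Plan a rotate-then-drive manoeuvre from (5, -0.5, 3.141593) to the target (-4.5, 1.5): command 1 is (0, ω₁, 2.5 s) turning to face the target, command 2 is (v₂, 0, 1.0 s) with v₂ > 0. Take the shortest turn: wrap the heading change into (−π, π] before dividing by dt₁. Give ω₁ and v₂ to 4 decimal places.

ω₁ = -0.0830, v₂ = 9.7082

heading to target = atan2(1.5−-0.5, -4.5−5) = 2.9341
Δθ = wrap(2.9341 − 3.1416) = -0.2075; ω₁ = Δθ/dt₁ = -0.0830
distance = √((-4.5−5)² + (1.5−-0.5)²) = 9.7082; v₂ = distance/dt₂ = 9.7082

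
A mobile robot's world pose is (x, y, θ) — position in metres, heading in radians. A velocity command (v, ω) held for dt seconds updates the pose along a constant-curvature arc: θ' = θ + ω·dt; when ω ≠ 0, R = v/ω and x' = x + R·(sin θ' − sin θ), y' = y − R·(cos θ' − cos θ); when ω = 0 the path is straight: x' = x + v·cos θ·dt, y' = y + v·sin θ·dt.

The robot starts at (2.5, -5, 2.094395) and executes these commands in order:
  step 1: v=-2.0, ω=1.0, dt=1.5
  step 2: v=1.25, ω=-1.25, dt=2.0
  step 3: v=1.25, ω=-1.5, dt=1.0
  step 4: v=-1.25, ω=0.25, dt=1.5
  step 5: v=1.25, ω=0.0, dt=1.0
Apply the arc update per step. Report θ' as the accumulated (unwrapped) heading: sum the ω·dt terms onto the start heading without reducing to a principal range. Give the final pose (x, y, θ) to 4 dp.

step 1: θ'=3.5944 (R=-2.0000) → pose (5.1070, -5.7984, 3.5944)
step 2: θ'=1.0944 (R=-1.0000) → pose (3.7809, -4.4406, 1.0944)
step 3: θ'=-0.4056 (R=-0.8333) → pose (4.8502, -4.0571, -0.4056)
step 4: θ'=-0.0306 (R=-5.0000) → pose (3.0304, -3.6537, -0.0306)
step 5: θ'=-0.0306 (straight) → pose (4.2798, -3.6920, -0.0306)

(4.2798, -3.6920, -0.0306)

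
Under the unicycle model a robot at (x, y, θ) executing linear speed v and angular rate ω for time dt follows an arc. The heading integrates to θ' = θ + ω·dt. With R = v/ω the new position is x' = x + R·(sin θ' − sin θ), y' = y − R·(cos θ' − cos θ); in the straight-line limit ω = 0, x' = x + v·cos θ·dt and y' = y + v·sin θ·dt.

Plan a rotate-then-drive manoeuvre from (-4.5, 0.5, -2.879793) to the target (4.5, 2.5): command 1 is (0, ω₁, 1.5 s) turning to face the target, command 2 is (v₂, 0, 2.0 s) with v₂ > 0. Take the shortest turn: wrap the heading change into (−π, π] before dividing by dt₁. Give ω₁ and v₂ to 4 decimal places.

ω₁ = 2.0656, v₂ = 4.6098

heading to target = atan2(2.5−0.5, 4.5−-4.5) = 0.2187
Δθ = wrap(0.2187 − -2.8798) = 3.0985; ω₁ = Δθ/dt₁ = 2.0656
distance = √((4.5−-4.5)² + (2.5−0.5)²) = 9.2195; v₂ = distance/dt₂ = 4.6098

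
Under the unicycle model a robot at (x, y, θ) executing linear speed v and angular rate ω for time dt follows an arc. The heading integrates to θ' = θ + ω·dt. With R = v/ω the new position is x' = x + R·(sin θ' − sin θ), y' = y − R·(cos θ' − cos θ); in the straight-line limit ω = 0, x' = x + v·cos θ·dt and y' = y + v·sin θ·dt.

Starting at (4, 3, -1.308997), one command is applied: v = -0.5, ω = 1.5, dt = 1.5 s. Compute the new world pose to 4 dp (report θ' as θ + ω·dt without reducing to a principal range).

(3.4086, 3.1101, 0.9410)

θ' = -1.3090 + 1.5·1.5 = 0.9410
R = v/ω = -0.5/1.5 = -0.3333
x' = 4 + -0.3333·(sin 0.9410 − sin -1.3090) = 3.4086
y' = 3 − -0.3333·(cos 0.9410 − cos -1.3090) = 3.1101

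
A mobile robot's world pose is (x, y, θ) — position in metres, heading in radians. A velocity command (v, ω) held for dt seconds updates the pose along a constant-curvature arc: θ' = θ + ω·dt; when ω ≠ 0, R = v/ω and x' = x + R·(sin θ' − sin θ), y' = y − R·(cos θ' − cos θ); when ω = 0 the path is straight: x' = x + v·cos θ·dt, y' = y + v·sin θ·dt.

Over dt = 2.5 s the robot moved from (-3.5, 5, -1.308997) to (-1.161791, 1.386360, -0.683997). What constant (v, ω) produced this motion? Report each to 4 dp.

v = 1.7500, ω = 0.2500

Δθ = -0.683997 − -1.308997 = 0.625000
ω = Δθ/dt = 0.625000/2.5 = 0.2500
R = −Δy/(cos θ' − cos θ) = 7.0000
v = R·ω = 7.0000·0.2500 = 1.7500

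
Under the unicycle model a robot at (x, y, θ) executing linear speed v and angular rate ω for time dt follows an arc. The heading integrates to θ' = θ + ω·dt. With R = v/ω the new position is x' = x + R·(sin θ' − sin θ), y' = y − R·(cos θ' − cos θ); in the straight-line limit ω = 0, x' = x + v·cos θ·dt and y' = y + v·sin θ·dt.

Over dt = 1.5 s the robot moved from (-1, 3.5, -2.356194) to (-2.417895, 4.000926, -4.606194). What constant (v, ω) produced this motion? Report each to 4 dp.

v = 1.2500, ω = -1.5000

Δθ = -4.606194 − -2.356194 = -2.250000
ω = Δθ/dt = -2.250000/1.5 = -1.5000
R = Δx/(sin θ' − sin θ) = -0.8333
v = R·ω = -0.8333·-1.5000 = 1.2500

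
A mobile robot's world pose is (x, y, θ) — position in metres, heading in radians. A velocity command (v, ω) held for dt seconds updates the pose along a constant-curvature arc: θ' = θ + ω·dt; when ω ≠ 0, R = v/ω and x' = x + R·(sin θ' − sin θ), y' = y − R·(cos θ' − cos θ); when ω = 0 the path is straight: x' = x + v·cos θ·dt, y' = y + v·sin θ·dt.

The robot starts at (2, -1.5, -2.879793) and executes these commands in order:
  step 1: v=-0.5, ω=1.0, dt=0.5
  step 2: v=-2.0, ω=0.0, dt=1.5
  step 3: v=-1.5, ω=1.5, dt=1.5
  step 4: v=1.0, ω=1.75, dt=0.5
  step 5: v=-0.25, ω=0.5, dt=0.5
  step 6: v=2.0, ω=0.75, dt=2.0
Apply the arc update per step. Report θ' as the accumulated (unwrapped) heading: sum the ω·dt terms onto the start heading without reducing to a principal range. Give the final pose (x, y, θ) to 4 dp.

step 1: θ'=-2.3798 (R=-0.5000) → pose (2.2157, -1.3788, -2.3798)
step 2: θ'=-2.3798 (straight) → pose (4.3865, 0.6918, -2.3798)
step 3: θ'=-0.1298 (R=-1.0000) → pose (3.8257, 2.4070, -0.1298)
step 4: θ'=0.7452 (R=0.5714) → pose (4.2872, 2.5537, 0.7452)
step 5: θ'=0.9952 (R=-0.5000) → pose (4.2068, 2.4584, 0.9952)
step 6: θ'=2.4952 (R=2.6667) → pose (3.5759, 6.0386, 2.4952)

(3.5759, 6.0386, 2.4952)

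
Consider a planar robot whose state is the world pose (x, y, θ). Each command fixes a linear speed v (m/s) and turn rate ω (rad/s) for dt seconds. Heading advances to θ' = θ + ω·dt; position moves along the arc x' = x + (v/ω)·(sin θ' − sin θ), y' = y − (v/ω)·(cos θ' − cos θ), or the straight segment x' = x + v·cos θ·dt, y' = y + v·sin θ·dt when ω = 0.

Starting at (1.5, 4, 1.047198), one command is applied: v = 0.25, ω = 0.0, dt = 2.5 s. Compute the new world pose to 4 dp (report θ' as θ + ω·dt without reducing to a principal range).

θ' = 1.0472 + 0.0·2.5 = 1.0472
ω = 0 → straight: x' = 1.5 + 0.25·cos(1.0472)·2.5 = 1.8125
y' = 4 + 0.25·sin(1.0472)·2.5 = 4.5413

(1.8125, 4.5413, 1.0472)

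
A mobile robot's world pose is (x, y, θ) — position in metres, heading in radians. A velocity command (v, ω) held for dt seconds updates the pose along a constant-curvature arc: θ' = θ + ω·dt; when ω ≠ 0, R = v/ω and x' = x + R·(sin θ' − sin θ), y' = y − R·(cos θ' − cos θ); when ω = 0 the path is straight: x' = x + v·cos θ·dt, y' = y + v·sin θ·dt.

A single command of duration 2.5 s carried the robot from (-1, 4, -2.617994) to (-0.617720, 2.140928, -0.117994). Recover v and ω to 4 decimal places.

Δθ = -0.117994 − -2.617994 = 2.500000
ω = Δθ/dt = 2.500000/2.5 = 1.0000
R = −Δy/(cos θ' − cos θ) = 1.0000
v = R·ω = 1.0000·1.0000 = 1.0000

v = 1.0000, ω = 1.0000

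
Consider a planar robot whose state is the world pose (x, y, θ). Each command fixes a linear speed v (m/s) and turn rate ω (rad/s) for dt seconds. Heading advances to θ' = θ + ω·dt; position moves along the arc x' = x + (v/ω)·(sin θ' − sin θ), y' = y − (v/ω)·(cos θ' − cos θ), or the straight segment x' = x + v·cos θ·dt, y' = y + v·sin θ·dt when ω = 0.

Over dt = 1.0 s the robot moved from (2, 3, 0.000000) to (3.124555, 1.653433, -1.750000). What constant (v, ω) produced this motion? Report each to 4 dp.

v = 2.0000, ω = -1.7500

Δθ = -1.750000 − 0.000000 = -1.750000
ω = Δθ/dt = -1.750000/1.0 = -1.7500
R = −Δy/(cos θ' − cos θ) = -1.1429
v = R·ω = -1.1429·-1.7500 = 2.0000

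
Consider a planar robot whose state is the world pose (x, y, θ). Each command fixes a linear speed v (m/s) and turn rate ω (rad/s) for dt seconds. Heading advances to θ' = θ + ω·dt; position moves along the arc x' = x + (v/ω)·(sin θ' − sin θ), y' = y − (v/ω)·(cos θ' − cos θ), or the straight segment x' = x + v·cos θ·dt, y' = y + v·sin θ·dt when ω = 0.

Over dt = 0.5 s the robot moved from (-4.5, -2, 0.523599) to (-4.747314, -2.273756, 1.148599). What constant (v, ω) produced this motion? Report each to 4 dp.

v = -0.7500, ω = 1.2500

Δθ = 1.148599 − 0.523599 = 0.625000
ω = Δθ/dt = 0.625000/0.5 = 1.2500
R = −Δy/(cos θ' − cos θ) = -0.6000
v = R·ω = -0.6000·1.2500 = -0.7500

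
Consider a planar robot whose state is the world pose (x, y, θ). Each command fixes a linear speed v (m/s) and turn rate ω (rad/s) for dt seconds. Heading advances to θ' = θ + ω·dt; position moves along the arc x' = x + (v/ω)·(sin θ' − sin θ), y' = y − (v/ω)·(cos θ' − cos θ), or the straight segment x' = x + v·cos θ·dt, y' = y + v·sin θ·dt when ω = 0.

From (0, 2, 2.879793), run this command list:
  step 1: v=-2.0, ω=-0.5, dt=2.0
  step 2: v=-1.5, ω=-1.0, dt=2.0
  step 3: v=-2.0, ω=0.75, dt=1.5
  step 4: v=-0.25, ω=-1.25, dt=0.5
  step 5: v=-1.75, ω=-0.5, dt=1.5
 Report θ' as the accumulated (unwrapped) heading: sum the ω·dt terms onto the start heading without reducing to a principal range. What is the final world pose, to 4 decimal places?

step 1: θ'=1.8798 (R=4.0000) → pose (2.7753, -0.6473, 1.8798)
step 2: θ'=-0.1202 (R=1.5000) → pose (1.1664, -2.5926, -0.1202)
step 3: θ'=1.0048 (R=-2.6667) → pose (-1.4041, -3.8100, 1.0048)
step 4: θ'=0.3798 (R=0.2000) → pose (-1.4988, -3.8885, 0.3798)
step 5: θ'=-0.3702 (R=3.5000) → pose (-4.0627, -3.9008, -0.3702)

(-4.0627, -3.9008, -0.3702)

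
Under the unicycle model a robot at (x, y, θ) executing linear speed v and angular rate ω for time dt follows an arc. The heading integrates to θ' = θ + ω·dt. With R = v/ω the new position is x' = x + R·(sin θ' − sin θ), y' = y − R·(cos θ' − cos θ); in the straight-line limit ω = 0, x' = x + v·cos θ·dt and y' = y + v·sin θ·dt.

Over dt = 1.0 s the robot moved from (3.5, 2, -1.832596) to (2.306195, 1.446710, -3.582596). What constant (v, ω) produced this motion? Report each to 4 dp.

Δθ = -3.582596 − -1.832596 = -1.750000
ω = Δθ/dt = -1.750000/1.0 = -1.7500
R = Δx/(sin θ' − sin θ) = -0.8571
v = R·ω = -0.8571·-1.7500 = 1.5000

v = 1.5000, ω = -1.7500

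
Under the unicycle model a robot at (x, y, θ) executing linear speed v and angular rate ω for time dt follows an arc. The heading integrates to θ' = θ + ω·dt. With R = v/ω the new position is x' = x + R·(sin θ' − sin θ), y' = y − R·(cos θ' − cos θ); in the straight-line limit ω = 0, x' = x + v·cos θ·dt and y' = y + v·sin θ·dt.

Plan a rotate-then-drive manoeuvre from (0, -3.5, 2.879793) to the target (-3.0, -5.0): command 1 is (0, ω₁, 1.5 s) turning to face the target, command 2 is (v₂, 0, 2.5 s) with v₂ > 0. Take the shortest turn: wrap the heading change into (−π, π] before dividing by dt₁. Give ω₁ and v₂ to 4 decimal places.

heading to target = atan2(-5−-3.5, -3−0) = -2.6779
Δθ = wrap(-2.6779 − 2.8798) = 0.7254; ω₁ = Δθ/dt₁ = 0.4836
distance = √((-3−0)² + (-5−-3.5)²) = 3.3541; v₂ = distance/dt₂ = 1.3416

ω₁ = 0.4836, v₂ = 1.3416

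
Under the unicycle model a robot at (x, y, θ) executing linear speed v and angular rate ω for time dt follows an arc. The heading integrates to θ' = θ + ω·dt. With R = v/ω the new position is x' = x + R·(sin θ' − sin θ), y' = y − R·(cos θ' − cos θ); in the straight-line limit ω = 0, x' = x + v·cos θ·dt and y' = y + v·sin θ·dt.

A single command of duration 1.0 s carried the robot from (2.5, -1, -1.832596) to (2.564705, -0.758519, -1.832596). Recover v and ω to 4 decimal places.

Δθ = -1.832596 − -1.832596 = 0.000000
ω = Δθ/dt = 0.000000/1.0 = 0.0000
ω = 0 → v = (Δx·cos θ + Δy·sin θ)/dt = -0.2500

v = -0.2500, ω = 0.0000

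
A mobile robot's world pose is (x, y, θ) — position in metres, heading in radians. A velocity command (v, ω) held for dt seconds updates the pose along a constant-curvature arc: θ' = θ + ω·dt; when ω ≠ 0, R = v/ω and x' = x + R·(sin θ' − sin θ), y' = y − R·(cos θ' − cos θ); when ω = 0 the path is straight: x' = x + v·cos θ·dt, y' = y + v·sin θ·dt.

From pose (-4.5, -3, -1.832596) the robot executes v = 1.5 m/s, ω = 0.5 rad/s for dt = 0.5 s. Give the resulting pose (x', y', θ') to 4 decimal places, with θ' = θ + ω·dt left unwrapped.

(-4.6020, -3.7411, -1.5826)

θ' = -1.8326 + 0.5·0.5 = -1.5826
R = v/ω = 1.5/0.5 = 3.0000
x' = -4.5 + 3.0000·(sin -1.5826 − sin -1.8326) = -4.6020
y' = -3 − 3.0000·(cos -1.5826 − cos -1.8326) = -3.7411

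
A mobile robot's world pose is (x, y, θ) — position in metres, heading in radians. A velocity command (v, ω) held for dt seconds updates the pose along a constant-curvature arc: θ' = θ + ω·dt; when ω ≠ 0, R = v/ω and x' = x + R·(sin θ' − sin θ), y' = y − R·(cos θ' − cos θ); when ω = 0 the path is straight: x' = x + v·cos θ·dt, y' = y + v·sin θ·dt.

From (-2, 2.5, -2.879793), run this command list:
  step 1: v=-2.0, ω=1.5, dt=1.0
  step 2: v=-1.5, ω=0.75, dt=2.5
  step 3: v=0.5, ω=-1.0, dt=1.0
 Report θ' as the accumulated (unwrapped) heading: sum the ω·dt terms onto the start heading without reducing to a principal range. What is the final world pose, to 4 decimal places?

step 1: θ'=-1.3798 (R=-1.3333) → pose (-1.0360, 4.0410, -1.3798)
step 2: θ'=0.4952 (R=-2.0000) → pose (-3.9501, 5.4211, 0.4952)
step 3: θ'=-0.5048 (R=-0.5000) → pose (-3.4706, 5.4188, -0.5048)

(-3.4706, 5.4188, -0.5048)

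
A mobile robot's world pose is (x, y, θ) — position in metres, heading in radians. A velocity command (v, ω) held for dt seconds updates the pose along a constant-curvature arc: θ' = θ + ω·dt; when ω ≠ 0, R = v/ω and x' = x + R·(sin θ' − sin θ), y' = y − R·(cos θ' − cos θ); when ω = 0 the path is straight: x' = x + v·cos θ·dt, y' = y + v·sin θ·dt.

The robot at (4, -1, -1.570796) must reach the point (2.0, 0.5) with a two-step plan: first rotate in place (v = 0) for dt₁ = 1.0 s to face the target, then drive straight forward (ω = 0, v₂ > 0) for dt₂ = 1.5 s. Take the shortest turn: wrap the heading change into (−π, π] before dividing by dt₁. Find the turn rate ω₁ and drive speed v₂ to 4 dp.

heading to target = atan2(0.5−-1, 2−4) = 2.4981
Δθ = wrap(2.4981 − -1.5708) = -2.2143; ω₁ = Δθ/dt₁ = -2.2143
distance = √((2−4)² + (0.5−-1)²) = 2.5000; v₂ = distance/dt₂ = 1.6667

ω₁ = -2.2143, v₂ = 1.6667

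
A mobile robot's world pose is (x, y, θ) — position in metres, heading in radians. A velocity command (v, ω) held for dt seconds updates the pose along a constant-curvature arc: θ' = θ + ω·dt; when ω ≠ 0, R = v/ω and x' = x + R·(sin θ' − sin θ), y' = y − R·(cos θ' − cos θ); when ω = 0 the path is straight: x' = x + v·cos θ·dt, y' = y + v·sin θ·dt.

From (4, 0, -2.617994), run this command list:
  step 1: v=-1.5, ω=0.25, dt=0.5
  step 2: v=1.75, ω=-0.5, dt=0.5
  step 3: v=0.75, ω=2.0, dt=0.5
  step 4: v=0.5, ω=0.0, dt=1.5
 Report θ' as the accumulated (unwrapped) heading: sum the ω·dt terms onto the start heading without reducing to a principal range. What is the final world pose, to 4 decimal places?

(3.5162, -1.0420, -1.7430)

step 1: θ'=-2.4930 (R=-6.0000) → pose (4.6244, 0.4146, -2.4930)
step 2: θ'=-2.7430 (R=-3.5000) → pose (3.8686, -0.0218, -2.7430)
step 3: θ'=-1.7430 (R=0.3750) → pose (3.6447, -0.3031, -1.7430)
step 4: θ'=-1.7430 (straight) → pose (3.5162, -1.0420, -1.7430)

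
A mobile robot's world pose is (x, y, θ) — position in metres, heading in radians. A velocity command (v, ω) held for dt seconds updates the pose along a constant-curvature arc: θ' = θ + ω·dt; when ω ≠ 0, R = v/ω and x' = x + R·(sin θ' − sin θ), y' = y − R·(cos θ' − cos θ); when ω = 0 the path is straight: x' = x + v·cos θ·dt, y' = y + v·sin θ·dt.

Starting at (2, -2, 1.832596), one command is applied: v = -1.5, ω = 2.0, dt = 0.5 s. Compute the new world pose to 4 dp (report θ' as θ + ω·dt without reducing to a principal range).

θ' = 1.8326 + 2.0·0.5 = 2.8326
R = v/ω = -1.5/2.0 = -0.7500
x' = 2 + -0.7500·(sin 2.8326 − sin 1.8326) = 2.4964
y' = -2 − -0.7500·(cos 2.8326 − cos 1.8326) = -2.5204

(2.4964, -2.5204, 2.8326)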